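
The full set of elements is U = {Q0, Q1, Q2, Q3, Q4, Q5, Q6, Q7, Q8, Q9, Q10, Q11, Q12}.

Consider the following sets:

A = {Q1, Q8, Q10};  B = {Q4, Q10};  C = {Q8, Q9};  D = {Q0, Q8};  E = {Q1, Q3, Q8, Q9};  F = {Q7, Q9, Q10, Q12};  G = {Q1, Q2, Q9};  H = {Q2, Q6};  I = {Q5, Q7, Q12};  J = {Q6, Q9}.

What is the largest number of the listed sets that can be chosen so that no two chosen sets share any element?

4

B, C, H, I are pairwise disjoint (B={Q4,Q10}; C={Q8,Q9}; H={Q2,Q6}; I={Q5,Q7,Q12}).
Every remaining set overlaps one of these, and no 5 of the listed sets are pairwise disjoint, so 4 is the maximum.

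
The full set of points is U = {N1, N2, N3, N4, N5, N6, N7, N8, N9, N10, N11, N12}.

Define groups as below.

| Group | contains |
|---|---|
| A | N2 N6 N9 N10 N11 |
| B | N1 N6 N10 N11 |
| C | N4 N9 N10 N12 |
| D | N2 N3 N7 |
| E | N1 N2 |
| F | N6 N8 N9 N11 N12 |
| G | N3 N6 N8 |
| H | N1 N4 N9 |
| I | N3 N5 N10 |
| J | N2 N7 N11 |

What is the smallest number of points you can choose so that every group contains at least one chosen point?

Take T = {N2, N6, N9, N10}. Each listed group contains at least one of these, so T is a hitting set of size 4.
No choice of 3 points meets every group, so 4 is the minimum.

4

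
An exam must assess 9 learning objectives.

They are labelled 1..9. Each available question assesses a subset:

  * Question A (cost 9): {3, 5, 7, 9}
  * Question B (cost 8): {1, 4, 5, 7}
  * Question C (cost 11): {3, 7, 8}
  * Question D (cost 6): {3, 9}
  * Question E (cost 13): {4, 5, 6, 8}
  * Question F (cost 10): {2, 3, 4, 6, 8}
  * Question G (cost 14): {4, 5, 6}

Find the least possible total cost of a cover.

B, D, F together cover every objective (B ∪ D ∪ F = {1, 2, 3, 4, 5, 6, 7, 8, 9}); total cost 8 + 6 + 10 = 24.
No covering selection has total cost below 24.

24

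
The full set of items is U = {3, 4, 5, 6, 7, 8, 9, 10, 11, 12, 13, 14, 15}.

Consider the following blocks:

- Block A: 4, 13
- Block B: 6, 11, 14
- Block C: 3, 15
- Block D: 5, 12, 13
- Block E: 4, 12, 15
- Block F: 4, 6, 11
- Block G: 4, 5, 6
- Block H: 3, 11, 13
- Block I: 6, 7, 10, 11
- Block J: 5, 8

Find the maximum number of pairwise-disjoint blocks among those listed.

A, C, I, J are pairwise disjoint (A={4,13}; C={3,15}; I={6,7,10,11}; J={5,8}).
Every remaining block overlaps one of these, and no 5 of the listed blocks are pairwise disjoint, so 4 is the maximum.

4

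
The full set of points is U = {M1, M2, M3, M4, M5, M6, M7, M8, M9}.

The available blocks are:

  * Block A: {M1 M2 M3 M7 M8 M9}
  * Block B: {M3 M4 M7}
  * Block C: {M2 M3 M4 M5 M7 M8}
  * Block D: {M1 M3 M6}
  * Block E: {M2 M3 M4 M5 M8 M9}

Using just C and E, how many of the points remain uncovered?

Union of C, E = {M2, M3, M4, M5, M7, M8, M9}.
Not covered: M1, M6 — 2 points.

2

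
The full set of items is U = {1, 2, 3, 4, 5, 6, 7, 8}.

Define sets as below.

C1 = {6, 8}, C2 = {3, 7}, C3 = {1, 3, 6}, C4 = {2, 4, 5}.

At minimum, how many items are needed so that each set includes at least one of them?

H = {3, 5, 8} meets every set (each contains at least one member of H), and |H| = 3.
The sets C1, C2, C4 are pairwise disjoint, so any hitting set needs a separate item for each — at least 3. Hence 3 is optimal.

3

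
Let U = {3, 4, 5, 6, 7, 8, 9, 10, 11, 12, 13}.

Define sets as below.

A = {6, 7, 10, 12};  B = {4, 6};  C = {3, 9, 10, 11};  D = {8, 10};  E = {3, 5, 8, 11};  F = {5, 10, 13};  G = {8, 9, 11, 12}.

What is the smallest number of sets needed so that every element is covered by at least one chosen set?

A, B, C, F, and G cover everything between them: the union {3, 4, 5, 6, 7, 8, 9, 10, 11, 12, 13} is all of U.
No 4 of the 7 sets cover everything (all 35 combinations miss at least one element), so 5 is optimal.

5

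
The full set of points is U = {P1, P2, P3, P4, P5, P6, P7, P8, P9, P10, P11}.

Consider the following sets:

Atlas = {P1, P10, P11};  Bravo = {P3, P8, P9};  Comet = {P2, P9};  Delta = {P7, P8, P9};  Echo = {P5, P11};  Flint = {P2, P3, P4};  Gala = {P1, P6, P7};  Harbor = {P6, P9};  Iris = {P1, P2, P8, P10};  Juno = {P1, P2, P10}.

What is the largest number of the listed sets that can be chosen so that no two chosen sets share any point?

Delta, Echo, Juno are pairwise disjoint (Delta={P7,P8,P9}; Echo={P5,P11}; Juno={P1,P2,P10}).
Every remaining set overlaps one of these, and no 4 of the listed sets are pairwise disjoint, so 3 is the maximum.

3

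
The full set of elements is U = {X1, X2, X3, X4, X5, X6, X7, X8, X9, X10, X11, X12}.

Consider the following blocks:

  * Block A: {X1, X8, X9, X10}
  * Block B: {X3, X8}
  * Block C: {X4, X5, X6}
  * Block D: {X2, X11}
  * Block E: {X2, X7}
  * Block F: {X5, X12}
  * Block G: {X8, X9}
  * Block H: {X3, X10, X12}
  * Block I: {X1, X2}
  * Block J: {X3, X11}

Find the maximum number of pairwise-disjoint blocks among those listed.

C, E, G, J are pairwise disjoint (C={X4,X5,X6}; E={X2,X7}; G={X8,X9}; J={X3,X11}).
Every remaining block overlaps one of these, and no 5 of the listed blocks are pairwise disjoint, so 4 is the maximum.

4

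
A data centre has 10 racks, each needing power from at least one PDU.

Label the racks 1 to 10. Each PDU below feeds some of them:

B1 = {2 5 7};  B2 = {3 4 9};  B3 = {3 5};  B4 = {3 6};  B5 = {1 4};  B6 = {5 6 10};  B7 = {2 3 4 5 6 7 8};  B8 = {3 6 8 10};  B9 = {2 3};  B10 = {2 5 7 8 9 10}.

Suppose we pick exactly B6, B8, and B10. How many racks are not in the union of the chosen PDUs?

Union of B6, B8, B10 = {2, 3, 5, 6, 7, 8, 9, 10}.
Not covered: 1, 4 — 2 racks.

2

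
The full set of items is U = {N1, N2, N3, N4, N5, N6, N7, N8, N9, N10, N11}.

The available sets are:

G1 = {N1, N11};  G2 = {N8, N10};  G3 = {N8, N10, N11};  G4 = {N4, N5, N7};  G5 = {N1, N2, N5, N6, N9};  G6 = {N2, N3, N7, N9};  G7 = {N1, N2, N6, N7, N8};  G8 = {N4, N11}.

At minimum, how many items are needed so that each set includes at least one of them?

The 4 items {N2, N5, N8, N11} hit every set.
No choice of 3 items meets every set, so 4 is the minimum.

4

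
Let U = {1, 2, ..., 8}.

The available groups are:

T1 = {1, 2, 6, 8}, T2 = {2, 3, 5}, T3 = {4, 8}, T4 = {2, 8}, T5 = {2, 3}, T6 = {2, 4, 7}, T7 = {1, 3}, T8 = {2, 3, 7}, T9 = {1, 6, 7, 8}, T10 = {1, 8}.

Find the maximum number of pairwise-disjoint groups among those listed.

T8, T10 are pairwise disjoint (T8={2,3,7}; T10={1,8}).
Every remaining group overlaps one of these, and no 3 of the listed groups are pairwise disjoint, so 2 is the maximum.

2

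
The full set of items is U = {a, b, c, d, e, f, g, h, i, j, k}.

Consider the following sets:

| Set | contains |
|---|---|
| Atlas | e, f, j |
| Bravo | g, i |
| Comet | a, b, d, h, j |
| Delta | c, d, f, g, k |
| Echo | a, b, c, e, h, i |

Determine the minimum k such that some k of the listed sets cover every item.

Comet and Delta and Echo together: Comet ∪ Delta ∪ Echo = {a, b, c, d, e, f, g, h, i, j, k} — every item is covered.
Only Delta contains k, so Delta is forced; the remaining 6 items need at least 2 more sets (each remaining set adds at most 5) — so at least 3 sets are needed, and 3 is optimal.

3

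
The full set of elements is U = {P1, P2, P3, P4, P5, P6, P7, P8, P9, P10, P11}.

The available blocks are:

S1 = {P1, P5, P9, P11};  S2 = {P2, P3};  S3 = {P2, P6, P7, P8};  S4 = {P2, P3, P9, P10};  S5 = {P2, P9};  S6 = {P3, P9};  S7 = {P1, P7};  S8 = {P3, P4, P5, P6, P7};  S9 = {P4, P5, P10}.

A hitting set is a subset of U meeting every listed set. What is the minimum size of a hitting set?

4

Take H = {P3, P7, P9, P10}. Each listed block contains at least one of these, so H is a hitting set of size 4.
No choice of 3 elements meets every block, so 4 is the minimum.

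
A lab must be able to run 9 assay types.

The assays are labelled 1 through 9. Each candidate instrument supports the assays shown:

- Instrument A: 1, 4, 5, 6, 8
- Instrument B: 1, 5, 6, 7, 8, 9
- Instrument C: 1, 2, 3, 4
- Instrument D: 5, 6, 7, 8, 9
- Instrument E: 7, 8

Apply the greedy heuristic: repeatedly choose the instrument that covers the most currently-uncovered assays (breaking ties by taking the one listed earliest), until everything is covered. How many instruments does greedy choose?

2

Greedy: pick B (covers 6 new) → pick C (covers 3 new). Total picks: 2.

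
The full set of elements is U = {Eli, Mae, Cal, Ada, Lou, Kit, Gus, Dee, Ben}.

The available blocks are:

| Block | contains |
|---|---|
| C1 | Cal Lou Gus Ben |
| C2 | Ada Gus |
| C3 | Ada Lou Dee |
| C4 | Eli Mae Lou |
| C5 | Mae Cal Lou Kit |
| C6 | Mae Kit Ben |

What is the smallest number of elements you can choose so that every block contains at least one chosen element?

The 3 elements {Mae, Gus, Dee} hit every block.
No choice of 2 elements meets every block, so 3 is the minimum.

3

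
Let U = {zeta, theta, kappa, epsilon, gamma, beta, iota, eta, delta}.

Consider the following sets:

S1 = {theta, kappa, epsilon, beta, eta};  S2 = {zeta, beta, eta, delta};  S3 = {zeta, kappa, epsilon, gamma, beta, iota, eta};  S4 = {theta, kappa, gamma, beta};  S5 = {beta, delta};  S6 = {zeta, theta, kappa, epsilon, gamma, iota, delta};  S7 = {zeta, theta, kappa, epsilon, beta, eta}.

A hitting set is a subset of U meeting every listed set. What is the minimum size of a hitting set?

The 2 elements {beta, delta} hit every set.
No single element lies in every set, so at least 2 are needed and 2 is optimal.

2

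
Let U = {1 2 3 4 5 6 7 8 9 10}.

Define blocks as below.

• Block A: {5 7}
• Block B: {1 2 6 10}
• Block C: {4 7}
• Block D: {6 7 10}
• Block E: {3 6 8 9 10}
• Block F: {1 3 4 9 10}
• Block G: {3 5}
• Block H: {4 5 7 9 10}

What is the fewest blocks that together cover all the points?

Take {B, E, H}. Their union is {1, 2, 3, 4, 5, 6, 7, 8, 9, 10}, which is all 10 points.
Only B contains 2, so B is forced; the remaining 6 points need at least 2 more blocks (each remaining block adds at most 4) — so at least 3 blocks are needed, and 3 is optimal.

3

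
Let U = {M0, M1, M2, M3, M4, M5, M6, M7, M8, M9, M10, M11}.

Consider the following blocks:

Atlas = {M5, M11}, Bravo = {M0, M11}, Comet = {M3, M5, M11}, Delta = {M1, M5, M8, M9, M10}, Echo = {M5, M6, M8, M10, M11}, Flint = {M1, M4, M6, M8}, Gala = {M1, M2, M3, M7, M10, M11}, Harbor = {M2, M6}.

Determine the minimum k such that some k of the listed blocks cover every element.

4

Bravo, Delta, Flint, and Gala cover everything between them: the union {M0, M1, M2, M3, M4, M5, M6, M7, M8, M9, M10, M11} is all of U.
No 3 of the 8 blocks cover everything (all 56 combinations miss at least one element), so 4 is optimal.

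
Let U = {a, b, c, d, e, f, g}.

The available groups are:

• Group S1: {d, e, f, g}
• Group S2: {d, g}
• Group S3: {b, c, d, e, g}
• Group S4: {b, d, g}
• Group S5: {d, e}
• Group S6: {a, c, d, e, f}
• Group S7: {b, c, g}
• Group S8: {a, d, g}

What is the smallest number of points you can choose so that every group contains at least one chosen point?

The 2 points {d, g} hit every group.
The groups S5, S7 are pairwise disjoint, so any hitting set needs a separate point for each — at least 2. Hence 2 is optimal.

2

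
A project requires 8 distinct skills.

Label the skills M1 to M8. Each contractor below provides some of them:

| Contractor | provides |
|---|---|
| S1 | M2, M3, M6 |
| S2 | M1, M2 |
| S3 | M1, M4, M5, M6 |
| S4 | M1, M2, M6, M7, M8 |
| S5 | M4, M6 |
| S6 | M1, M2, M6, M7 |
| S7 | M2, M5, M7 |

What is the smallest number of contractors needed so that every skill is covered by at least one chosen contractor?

3

S1 and S3 and S4 together: S1 ∪ S3 ∪ S4 = {M1, M2, M3, M4, M5, M6, M7, M8} — every skill is covered.
Only S1 contains M3, so S1 is forced; the remaining 5 skills need at least 2 more contractors (each remaining contractor adds at most 3) — so at least 3 contractors are needed, and 3 is optimal.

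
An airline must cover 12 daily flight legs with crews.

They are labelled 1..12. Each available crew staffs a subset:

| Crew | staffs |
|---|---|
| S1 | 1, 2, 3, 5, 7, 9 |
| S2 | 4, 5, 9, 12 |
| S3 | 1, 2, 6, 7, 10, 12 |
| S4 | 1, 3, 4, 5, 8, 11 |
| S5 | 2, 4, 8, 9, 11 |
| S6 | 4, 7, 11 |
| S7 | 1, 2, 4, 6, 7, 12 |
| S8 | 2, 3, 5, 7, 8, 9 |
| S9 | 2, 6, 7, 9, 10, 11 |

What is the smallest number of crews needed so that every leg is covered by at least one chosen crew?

3

Take {S2, S3, S4}. Their union is {1, 2, 3, 4, 5, 6, 7, 8, 9, 10, 11, 12}, which is all 12 legs.
No 2 of the 9 crews cover everything (all 36 combinations miss at least one leg), so 3 is optimal.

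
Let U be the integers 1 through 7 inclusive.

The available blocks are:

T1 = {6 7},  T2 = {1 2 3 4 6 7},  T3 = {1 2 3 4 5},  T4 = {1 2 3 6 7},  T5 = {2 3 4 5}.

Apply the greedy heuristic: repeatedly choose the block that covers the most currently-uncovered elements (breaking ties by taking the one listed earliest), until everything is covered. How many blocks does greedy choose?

Greedy: pick T2 (covers 6 new) → pick T3 (covers 1 new). Total picks: 2.

2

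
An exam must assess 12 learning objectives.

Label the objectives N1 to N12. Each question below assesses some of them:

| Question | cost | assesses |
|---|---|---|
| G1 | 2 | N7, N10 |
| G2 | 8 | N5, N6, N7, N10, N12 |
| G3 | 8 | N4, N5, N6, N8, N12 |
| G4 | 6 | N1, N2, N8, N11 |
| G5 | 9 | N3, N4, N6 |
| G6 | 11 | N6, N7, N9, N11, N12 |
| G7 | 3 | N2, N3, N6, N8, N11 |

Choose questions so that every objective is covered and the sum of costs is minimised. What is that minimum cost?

30

G1, G3, G4, G6, G7 together cover every objective (G1 ∪ G3 ∪ G4 ∪ G6 ∪ G7 = {N1, N2, N3, N4, N5, N6, N7, N8, N9, N10, N11, N12}); total cost 2 + 8 + 6 + 11 + 3 = 30.
No covering selection has total cost below 30.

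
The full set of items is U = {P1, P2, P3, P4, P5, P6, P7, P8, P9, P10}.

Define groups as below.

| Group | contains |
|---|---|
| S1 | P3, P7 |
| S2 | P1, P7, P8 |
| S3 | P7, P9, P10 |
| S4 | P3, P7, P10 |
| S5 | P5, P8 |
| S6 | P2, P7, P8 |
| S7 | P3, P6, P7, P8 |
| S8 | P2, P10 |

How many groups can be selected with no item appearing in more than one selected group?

S1, S5, S8 are pairwise disjoint (S1={P3,P7}; S5={P5,P8}; S8={P2,P10}).
Every remaining group overlaps one of these, and no 4 of the listed groups are pairwise disjoint, so 3 is the maximum.

3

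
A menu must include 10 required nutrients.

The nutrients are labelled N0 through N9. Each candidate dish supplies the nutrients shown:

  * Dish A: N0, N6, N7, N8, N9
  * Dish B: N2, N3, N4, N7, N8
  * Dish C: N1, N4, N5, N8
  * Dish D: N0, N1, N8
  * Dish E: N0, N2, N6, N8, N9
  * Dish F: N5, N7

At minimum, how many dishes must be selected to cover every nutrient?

3

Take {B, C, E}. Their union is {N0, N1, N2, N3, N4, N5, N6, N7, N8, N9}, which is all 10 nutrients.
Only B contains N3, so B is forced; the remaining 5 nutrients need at least 2 more dishes (each remaining dish adds at most 3) — so at least 3 dishes are needed, and 3 is optimal.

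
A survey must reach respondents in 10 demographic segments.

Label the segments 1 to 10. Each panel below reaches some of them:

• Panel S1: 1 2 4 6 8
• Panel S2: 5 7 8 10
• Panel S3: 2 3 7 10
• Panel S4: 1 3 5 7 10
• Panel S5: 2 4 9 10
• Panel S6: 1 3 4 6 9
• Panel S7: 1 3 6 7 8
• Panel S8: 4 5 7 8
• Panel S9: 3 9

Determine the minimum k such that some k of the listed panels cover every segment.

3

S2 and S5 and S6 together: S2 ∪ S5 ∪ S6 = {1, 2, 3, 4, 5, 6, 7, 8, 9, 10} — every segment is covered.
No 2 of the 9 panels cover everything (all 36 combinations miss at least one segment), so 3 is optimal.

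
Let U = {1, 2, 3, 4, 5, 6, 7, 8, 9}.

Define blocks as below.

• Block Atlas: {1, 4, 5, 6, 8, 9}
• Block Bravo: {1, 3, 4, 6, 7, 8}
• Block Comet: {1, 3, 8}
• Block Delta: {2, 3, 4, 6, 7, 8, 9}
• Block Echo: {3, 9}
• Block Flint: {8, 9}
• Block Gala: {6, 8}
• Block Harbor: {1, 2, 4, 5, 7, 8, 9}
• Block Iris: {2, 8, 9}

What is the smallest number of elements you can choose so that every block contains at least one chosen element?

Take H = {3, 8}. Each listed block contains at least one of these, so H is a hitting set of size 2.
The blocks Echo, Gala are pairwise disjoint, so any hitting set needs a separate element for each — at least 2. Hence 2 is optimal.

2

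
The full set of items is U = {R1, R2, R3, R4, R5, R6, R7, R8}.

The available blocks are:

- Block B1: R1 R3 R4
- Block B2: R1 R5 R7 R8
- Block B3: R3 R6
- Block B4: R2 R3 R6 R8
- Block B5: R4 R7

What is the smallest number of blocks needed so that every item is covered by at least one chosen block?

3

B1 and B2 and B4 together: B1 ∪ B2 ∪ B4 = {R1, R2, R3, R4, R5, R6, R7, R8} — every item is covered.
Only B4 contains R2, so B4 is forced; the remaining 4 items need at least 2 more blocks (each remaining block adds at most 3) — so at least 3 blocks are needed, and 3 is optimal.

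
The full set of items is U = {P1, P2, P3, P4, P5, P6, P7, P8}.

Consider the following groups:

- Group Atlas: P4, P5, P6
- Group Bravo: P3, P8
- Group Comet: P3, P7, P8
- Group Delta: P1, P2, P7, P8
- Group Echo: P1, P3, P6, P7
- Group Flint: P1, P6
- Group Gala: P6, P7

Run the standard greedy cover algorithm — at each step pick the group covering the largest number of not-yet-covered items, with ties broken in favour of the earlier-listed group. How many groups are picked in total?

Greedy: pick Delta (covers 4 new) → pick Atlas (covers 3 new) → pick Bravo (covers 1 new). Total picks: 3.

3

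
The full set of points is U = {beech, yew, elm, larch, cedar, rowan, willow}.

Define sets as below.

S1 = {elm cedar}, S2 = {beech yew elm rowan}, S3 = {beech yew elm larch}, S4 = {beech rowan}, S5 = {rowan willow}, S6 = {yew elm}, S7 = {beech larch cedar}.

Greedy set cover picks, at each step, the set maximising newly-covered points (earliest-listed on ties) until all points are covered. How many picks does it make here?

Greedy: pick S2 (covers 4 new) → pick S7 (covers 2 new) → pick S5 (covers 1 new). Total picks: 3.

3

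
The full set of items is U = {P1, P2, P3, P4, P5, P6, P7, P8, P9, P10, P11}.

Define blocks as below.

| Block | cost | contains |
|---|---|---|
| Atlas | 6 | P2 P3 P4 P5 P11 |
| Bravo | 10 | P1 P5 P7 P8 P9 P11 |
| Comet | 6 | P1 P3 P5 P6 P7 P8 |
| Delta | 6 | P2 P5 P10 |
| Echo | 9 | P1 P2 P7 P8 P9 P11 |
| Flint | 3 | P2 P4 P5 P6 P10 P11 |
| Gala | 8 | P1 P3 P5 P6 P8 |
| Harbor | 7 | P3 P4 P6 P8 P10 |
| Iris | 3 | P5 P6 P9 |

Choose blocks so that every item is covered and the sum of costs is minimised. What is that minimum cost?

12

Comet, Flint, Iris together cover every item (Comet ∪ Flint ∪ Iris = {P1, P2, P3, P4, P5, P6, P7, P8, P9, P10, P11}); total cost 6 + 3 + 3 = 12.
No covering selection has total cost below 12.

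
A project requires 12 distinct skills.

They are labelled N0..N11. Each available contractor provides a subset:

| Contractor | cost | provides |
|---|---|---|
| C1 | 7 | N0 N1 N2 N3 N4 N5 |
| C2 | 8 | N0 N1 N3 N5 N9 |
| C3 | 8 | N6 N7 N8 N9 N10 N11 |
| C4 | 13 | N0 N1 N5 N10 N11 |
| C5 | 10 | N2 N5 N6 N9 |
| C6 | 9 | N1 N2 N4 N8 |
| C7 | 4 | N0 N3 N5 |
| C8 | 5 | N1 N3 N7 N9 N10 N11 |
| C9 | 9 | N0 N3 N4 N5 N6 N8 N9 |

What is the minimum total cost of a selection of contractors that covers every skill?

C1, C3 together cover every skill (C1 ∪ C3 = {N0, N1, N2, N3, N4, N5, N6, N7, N8, N9, N10, N11}); total cost 7 + 8 = 15.
The greedy pick C8, C1, C3 costs 20; no covering selection beats 15.

15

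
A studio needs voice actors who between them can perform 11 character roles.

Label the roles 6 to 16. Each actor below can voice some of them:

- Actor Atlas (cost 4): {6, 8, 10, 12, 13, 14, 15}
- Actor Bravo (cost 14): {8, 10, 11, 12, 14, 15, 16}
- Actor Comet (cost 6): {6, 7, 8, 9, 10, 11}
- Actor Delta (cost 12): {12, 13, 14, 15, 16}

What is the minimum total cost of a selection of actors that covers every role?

18

Comet, Delta together cover every role (Comet ∪ Delta = {6, 7, 8, 9, 10, 11, 12, 13, 14, 15, 16}); total cost 6 + 12 = 18.
The greedy pick Atlas, Comet, Delta costs 22; no covering selection beats 18.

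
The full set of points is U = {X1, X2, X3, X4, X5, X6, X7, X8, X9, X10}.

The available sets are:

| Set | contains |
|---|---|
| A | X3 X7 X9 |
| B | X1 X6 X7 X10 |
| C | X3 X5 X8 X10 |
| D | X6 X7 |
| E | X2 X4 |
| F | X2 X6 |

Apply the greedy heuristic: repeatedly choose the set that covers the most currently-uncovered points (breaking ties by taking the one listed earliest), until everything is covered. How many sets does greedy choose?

4

Greedy: pick B (covers 4 new) → pick C (covers 3 new) → pick E (covers 2 new) → pick A (covers 1 new). Total picks: 4.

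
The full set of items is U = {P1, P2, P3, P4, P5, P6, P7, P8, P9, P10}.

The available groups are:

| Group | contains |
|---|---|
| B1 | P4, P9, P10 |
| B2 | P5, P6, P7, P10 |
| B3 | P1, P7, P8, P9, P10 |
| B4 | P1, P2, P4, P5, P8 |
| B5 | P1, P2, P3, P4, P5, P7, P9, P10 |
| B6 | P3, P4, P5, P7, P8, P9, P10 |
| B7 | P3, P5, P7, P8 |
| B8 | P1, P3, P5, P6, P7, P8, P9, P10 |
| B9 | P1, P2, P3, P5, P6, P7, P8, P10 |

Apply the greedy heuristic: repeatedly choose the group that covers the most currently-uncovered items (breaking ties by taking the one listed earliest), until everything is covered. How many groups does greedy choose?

Greedy: pick B5 (covers 8 new) → pick B8 (covers 2 new). Total picks: 2.

2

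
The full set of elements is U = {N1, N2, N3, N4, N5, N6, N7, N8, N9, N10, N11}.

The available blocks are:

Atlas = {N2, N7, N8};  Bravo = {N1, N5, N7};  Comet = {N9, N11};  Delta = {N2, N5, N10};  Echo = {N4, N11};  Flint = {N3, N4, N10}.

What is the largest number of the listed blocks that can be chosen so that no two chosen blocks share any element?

Bravo, Comet, Flint are pairwise disjoint (Bravo={N1,N5,N7}; Comet={N9,N11}; Flint={N3,N4,N10}).
Every remaining block overlaps one of these, and no 4 of the listed blocks are pairwise disjoint, so 3 is the maximum.

3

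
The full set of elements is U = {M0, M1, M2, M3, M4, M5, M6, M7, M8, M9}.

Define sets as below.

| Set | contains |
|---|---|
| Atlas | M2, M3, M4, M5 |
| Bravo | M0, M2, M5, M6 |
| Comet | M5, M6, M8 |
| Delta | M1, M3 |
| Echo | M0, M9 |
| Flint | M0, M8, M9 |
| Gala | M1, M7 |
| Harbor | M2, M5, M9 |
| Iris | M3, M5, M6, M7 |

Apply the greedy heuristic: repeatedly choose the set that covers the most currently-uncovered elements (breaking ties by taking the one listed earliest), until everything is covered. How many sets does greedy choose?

Greedy: pick Atlas (covers 4 new) → pick Flint (covers 3 new) → pick Gala (covers 2 new) → pick Bravo (covers 1 new). Total picks: 4.

4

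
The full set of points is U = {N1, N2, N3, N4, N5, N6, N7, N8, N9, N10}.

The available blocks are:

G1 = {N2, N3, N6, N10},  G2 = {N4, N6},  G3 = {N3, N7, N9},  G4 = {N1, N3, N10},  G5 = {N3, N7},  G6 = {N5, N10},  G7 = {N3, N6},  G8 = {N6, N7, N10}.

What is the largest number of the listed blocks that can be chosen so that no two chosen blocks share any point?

3

G2, G5, G6 are pairwise disjoint (G2={N4,N6}; G5={N3,N7}; G6={N5,N10}).
Every remaining block overlaps one of these, and no 4 of the listed blocks are pairwise disjoint, so 3 is the maximum.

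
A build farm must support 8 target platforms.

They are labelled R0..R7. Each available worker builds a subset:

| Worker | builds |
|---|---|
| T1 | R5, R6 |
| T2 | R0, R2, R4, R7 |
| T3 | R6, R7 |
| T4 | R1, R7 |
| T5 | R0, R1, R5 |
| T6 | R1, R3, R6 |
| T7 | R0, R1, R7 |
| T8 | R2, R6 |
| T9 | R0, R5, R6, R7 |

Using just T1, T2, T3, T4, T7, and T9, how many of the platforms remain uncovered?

Union of T1, T2, T3, T4, T7, T9 = {R0, R1, R2, R4, R5, R6, R7}.
Not covered: R3 — 1 platform.

1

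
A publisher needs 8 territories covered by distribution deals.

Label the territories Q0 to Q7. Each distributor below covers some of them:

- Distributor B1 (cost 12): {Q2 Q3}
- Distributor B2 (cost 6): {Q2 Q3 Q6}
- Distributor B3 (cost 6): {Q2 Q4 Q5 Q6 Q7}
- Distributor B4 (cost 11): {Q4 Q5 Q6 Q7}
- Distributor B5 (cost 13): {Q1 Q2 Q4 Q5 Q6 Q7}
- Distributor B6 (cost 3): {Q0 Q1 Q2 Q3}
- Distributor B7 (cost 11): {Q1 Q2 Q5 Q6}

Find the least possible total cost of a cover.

B3, B6 together cover every territory (B3 ∪ B6 = {Q0, Q1, Q2, Q3, Q4, Q5, Q6, Q7}); total cost 6 + 3 = 9.
No covering selection has total cost below 9.

9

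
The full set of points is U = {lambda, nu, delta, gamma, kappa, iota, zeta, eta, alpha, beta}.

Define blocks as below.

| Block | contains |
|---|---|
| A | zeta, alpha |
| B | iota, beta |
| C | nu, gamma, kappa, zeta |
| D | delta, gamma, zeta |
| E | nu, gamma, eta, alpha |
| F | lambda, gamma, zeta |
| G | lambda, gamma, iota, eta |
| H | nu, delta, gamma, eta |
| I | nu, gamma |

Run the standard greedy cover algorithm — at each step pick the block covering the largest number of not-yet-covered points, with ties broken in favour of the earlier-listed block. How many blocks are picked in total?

Greedy: pick C (covers 4 new) → pick G (covers 3 new) → pick A (covers 1 new) → pick B (covers 1 new) → pick D (covers 1 new). Total picks: 5.

5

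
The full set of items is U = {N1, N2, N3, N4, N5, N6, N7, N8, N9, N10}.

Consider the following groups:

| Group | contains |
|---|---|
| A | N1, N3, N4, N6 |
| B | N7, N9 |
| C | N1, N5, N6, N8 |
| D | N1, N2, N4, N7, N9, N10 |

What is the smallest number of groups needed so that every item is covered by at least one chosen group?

A and C and D together: A ∪ C ∪ D = {N1, N2, N3, N4, N5, N6, N7, N8, N9, N10} — every item is covered.
Only D contains N2, so D is forced; the remaining 4 items need at least 2 more groups (each remaining group adds at most 3) — so at least 3 groups are needed, and 3 is optimal.

3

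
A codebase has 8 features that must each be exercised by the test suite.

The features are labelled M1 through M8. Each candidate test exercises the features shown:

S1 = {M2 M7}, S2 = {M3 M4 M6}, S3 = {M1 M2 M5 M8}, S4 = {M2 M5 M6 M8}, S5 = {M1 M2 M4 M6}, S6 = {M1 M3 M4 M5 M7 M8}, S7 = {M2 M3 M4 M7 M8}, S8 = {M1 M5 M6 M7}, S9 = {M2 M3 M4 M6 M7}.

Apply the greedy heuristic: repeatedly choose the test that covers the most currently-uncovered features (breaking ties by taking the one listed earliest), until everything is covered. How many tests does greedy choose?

Greedy: pick S6 (covers 6 new) → pick S4 (covers 2 new). Total picks: 2.

2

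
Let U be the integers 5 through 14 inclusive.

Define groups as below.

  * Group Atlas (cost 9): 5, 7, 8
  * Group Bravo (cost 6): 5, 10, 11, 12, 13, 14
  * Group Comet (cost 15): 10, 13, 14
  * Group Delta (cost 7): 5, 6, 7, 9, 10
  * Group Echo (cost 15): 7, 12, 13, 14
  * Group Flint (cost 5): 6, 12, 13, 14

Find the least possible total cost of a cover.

22

Atlas, Bravo, Delta together cover every point (Atlas ∪ Bravo ∪ Delta = {5, 6, 7, 8, 9, 10, 11, 12, 13, 14}); total cost 9 + 6 + 7 = 22.
No covering selection has total cost below 22.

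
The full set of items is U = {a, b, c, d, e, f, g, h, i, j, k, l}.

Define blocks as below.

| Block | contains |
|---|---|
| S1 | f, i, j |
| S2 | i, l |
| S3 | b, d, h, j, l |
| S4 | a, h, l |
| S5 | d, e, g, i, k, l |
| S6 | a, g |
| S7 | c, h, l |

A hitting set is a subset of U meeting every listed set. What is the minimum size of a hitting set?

3

The 3 items {a, h, i} hit every block.
The blocks S1, S6, S7 are pairwise disjoint, so any hitting set needs a separate item for each — at least 3. Hence 3 is optimal.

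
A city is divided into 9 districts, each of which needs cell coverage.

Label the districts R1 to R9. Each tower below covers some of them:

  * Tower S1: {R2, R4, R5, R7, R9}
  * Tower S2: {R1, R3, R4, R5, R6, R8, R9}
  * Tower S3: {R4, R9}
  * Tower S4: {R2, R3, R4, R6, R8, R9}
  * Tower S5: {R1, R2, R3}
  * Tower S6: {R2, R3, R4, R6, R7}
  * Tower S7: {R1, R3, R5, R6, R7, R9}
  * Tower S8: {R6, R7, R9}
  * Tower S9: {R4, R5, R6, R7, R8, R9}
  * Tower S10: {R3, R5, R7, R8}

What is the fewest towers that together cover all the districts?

2

Take {S1, S2}. Their union is {R1, R2, R3, R4, R5, R6, R7, R8, R9}, which is all 9 districts.
No single tower has all 9 districts (the largest, S2, has 7), so 2 is optimal.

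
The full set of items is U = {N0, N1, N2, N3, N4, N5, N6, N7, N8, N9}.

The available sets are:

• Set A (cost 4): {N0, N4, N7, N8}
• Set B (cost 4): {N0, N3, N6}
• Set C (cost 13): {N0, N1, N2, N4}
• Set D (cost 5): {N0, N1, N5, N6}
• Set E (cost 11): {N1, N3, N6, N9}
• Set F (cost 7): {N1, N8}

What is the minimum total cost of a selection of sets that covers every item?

33

A, C, D, E together cover every item (A ∪ C ∪ D ∪ E = {N0, N1, N2, N3, N4, N5, N6, N7, N8, N9}); total cost 4 + 13 + 5 + 11 = 33.
The greedy pick A, D, B, E, C costs 37; no covering selection beats 33.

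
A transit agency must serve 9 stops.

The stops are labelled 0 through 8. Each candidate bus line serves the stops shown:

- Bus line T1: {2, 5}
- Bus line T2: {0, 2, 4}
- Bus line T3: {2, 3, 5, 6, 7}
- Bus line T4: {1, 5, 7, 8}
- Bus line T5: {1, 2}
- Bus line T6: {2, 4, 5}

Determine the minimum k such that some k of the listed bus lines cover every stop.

3

T2 and T3 and T4 together: T2 ∪ T3 ∪ T4 = {0, 1, 2, 3, 4, 5, 6, 7, 8} — every stop is covered.
Only T2 contains 0, so T2 is forced; the remaining 6 stops need at least 2 more bus lines (each remaining bus line adds at most 4) — so at least 3 bus lines are needed, and 3 is optimal.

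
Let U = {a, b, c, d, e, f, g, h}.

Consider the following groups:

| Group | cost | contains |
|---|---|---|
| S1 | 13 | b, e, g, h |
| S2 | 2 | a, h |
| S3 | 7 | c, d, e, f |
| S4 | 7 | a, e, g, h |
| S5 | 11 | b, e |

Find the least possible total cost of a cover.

22

S1, S2, S3 together cover every element (S1 ∪ S2 ∪ S3 = {a, b, c, d, e, f, g, h}); total cost 13 + 2 + 7 = 22.
No covering selection has total cost below 22.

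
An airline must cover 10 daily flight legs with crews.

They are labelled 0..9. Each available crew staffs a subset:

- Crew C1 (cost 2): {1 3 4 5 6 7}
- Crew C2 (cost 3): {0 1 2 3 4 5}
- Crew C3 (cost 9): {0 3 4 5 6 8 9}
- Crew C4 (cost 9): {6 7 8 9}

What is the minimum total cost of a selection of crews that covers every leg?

C2, C4 together cover every leg (C2 ∪ C4 = {0, 1, 2, 3, 4, 5, 6, 7, 8, 9}); total cost 3 + 9 = 12.
The greedy pick C1, C2, C3 costs 14; no covering selection beats 12.

12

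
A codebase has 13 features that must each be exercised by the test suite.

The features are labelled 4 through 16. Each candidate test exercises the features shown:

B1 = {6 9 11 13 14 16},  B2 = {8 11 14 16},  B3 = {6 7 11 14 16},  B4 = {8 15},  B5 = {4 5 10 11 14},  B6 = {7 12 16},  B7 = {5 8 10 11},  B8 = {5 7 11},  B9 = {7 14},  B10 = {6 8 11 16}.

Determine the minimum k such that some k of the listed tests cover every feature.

4

Take {B1, B4, B5, B6}. Their union is {4, 5, 6, 7, 8, 9, 10, 11, 12, 13, 14, 15, 16}, which is all 13 features.
Only B1 contains 9, so B1 is forced; the remaining 7 features need at least 3 more tests (each remaining test adds at most 3) — so at least 4 tests are needed, and 4 is optimal.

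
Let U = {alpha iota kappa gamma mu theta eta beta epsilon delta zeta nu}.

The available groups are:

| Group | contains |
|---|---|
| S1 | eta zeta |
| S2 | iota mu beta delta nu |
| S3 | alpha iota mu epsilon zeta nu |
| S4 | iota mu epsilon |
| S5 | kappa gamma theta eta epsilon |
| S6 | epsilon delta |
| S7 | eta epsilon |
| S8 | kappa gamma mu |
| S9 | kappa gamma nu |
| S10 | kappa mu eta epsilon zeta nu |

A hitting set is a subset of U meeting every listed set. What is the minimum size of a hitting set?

4

The 4 items {kappa, eta, beta, epsilon} hit every group.
No choice of 3 items meets every group, so 4 is the minimum.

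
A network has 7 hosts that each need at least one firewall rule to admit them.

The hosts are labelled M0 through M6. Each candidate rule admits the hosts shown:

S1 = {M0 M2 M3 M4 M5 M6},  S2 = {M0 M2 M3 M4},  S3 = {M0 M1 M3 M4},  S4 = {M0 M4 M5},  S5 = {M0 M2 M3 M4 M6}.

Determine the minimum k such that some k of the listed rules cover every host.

2

Take {S1, S3}. Their union is {M0, M1, M2, M3, M4, M5, M6}, which is all 7 hosts.
No single rule has all 7 hosts (the largest, S1, has 6), so 2 is optimal.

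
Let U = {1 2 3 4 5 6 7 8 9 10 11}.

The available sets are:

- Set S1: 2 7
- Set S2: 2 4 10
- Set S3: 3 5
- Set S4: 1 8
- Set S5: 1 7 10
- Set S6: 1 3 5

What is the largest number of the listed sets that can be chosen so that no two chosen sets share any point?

3

S2, S3, S4 are pairwise disjoint (S2={2,4,10}; S3={3,5}; S4={1,8}).
Every remaining set overlaps one of these, and no 4 of the listed sets are pairwise disjoint, so 3 is the maximum.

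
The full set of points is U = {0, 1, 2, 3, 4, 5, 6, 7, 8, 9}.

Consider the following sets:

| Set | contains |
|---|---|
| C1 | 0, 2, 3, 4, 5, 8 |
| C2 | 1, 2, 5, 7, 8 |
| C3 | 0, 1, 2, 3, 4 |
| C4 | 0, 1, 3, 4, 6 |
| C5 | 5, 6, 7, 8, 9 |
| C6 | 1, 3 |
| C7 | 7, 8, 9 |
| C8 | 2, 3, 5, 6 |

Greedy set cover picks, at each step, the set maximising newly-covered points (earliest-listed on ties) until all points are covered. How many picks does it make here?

3

Greedy: pick C1 (covers 6 new) → pick C5 (covers 3 new) → pick C2 (covers 1 new). Total picks: 3.
(The true minimum cover uses only 2 sets, so greedy is not optimal here.)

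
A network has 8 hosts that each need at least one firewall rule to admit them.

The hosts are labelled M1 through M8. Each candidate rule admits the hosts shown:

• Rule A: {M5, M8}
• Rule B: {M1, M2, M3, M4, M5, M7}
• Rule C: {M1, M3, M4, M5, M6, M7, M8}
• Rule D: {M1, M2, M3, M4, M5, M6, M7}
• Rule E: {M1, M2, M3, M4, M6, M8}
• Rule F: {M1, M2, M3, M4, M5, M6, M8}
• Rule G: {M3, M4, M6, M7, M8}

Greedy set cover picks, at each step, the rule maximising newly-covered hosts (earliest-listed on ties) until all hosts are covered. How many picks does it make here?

Greedy: pick C (covers 7 new) → pick B (covers 1 new). Total picks: 2.

2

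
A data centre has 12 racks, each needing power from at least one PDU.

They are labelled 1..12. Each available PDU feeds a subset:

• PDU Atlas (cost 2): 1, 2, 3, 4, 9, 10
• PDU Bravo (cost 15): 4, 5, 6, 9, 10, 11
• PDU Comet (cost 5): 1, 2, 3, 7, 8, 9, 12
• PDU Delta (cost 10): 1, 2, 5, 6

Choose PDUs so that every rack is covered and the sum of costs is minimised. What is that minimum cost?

20

Bravo, Comet together cover every rack (Bravo ∪ Comet = {1, 2, 3, 4, 5, 6, 7, 8, 9, 10, 11, 12}); total cost 15 + 5 = 20.
The greedy pick Atlas, Comet, Bravo costs 22; no covering selection beats 20.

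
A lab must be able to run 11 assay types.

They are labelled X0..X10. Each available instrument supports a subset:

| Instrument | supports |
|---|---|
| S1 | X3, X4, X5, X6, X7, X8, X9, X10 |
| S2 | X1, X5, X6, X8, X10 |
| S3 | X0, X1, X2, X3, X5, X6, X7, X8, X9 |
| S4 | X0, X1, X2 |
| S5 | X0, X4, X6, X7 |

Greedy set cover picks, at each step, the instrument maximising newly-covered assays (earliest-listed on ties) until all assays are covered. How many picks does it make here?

Greedy: pick S3 (covers 9 new) → pick S1 (covers 2 new). Total picks: 2.

2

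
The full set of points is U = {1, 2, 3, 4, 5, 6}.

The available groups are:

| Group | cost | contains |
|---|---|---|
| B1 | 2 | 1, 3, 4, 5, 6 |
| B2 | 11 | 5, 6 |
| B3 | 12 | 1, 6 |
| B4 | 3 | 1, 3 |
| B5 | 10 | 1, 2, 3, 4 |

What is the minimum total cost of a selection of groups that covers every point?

B1, B5 together cover every point (B1 ∪ B5 = {1, 2, 3, 4, 5, 6}); total cost 2 + 10 = 12.
No covering selection has total cost below 12.

12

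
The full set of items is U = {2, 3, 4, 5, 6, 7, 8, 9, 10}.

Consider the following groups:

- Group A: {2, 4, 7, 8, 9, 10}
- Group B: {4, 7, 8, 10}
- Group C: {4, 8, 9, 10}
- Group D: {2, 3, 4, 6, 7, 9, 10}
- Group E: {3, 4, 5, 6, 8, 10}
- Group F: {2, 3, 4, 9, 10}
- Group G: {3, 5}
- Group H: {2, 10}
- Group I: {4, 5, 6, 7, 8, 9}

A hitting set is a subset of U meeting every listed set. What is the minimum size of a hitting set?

T = {5, 10} meets every group (each contains at least one member of T), and |T| = 2.
The groups A, G are pairwise disjoint, so any hitting set needs a separate item for each — at least 2. Hence 2 is optimal.

2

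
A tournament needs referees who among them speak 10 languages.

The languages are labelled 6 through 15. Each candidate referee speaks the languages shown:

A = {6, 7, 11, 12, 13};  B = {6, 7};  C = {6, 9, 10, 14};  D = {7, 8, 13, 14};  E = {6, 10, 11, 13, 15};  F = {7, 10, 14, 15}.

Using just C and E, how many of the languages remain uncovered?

Union of C, E = {6, 9, 10, 11, 13, 14, 15}.
Not covered: 7, 8, 12 — 3 languages.

3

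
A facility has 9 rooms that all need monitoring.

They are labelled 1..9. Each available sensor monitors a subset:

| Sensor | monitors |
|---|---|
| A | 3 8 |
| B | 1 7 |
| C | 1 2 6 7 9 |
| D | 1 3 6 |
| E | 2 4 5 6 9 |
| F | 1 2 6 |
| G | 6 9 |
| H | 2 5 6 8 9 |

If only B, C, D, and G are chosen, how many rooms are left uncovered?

3

Union of B, C, D, G = {1, 2, 3, 6, 7, 9}.
Not covered: 4, 5, 8 — 3 rooms.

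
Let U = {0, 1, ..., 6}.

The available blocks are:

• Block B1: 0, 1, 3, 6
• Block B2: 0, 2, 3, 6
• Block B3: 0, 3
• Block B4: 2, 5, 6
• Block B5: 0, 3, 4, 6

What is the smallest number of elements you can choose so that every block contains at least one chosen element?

2

The 2 elements {3, 5} hit every block.
The blocks B3, B4 are pairwise disjoint, so any hitting set needs a separate element for each — at least 2. Hence 2 is optimal.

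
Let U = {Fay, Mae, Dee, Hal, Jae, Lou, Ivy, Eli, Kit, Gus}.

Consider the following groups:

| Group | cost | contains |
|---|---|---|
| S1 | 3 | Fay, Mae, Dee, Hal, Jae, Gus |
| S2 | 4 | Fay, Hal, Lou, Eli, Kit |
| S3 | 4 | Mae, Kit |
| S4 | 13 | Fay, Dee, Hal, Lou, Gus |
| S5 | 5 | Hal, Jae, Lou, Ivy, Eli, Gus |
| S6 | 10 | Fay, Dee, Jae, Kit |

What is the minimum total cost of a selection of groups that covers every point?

S1, S2, S5 together cover every point (S1 ∪ S2 ∪ S5 = {Fay, Mae, Dee, Hal, Jae, Lou, Ivy, Eli, Kit, Gus}); total cost 3 + 4 + 5 = 12.
No covering selection has total cost below 12.

12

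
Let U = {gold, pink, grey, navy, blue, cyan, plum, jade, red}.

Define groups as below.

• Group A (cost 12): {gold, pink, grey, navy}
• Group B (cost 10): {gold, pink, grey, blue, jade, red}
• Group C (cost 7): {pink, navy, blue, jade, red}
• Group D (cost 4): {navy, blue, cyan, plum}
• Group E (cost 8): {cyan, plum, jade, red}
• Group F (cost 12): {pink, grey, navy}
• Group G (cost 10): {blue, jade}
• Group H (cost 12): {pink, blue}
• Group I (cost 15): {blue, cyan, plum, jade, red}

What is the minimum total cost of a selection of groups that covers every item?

B, D together cover every item (B ∪ D = {gold, pink, grey, navy, blue, cyan, plum, jade, red}); total cost 10 + 4 = 14.
No covering selection has total cost below 14.

14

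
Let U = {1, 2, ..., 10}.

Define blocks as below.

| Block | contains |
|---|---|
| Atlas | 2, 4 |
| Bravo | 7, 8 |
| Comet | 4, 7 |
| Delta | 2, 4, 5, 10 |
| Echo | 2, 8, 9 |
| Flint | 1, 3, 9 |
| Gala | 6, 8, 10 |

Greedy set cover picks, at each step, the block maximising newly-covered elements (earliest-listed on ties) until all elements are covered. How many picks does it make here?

4

Greedy: pick Delta (covers 4 new) → pick Flint (covers 3 new) → pick Bravo (covers 2 new) → pick Gala (covers 1 new). Total picks: 4.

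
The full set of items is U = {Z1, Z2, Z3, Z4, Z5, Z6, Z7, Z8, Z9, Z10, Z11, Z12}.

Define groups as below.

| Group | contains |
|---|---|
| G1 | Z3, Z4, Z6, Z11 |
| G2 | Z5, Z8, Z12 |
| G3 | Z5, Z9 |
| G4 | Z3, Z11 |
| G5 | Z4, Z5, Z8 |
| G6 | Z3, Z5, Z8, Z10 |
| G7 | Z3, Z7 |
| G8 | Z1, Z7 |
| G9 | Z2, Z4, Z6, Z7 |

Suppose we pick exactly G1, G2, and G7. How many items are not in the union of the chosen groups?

Union of G1, G2, G7 = {Z3, Z4, Z5, Z6, Z7, Z8, Z11, Z12}.
Not covered: Z1, Z2, Z9, Z10 — 4 items.

4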